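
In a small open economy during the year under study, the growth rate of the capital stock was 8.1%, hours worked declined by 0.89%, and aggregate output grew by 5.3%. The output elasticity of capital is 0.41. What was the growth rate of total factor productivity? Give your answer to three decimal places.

Total factor productivity grew 2.504%.

Labor's share = 1 − 0.41 = 0.59.
The capital stock: 0.41 × 8.1 = 3.321 pp.
Hours worked: 0.59 × (-0.89) = -0.5251 pp.
TFP growth = 5.3 − 2.7959 = 2.5041%.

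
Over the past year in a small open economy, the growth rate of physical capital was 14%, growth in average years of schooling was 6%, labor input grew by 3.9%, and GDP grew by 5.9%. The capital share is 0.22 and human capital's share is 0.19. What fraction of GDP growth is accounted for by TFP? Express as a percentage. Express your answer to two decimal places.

Labor's share = 1 − 0.22 − 0.19 = 0.59.
Physical capital: 0.22 × 14 = 3.08 pp.
Average years of schooling: 0.19 × 6 = 1.14 pp.
Labor input: 0.59 × 3.9 = 2.301 pp.
TFP growth = 5.9 − 6.521 = -0.621%.
TFP share of growth = -0.621 / 5.9 × 100 = -10.5254%.

-10.53%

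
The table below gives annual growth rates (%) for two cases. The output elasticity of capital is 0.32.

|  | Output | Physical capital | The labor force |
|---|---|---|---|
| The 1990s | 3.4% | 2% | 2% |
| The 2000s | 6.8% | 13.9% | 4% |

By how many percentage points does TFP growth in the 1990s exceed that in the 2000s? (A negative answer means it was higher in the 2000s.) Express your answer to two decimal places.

Labor's share = 1 − 0.32 = 0.68.
The 1990s: TFP = 3.4 − 0.64 − 1.36 = 1.4%.
The 2000s: TFP = 6.8 − 4.448 − 2.72 = -0.368%.
Difference = 1.4 − (-0.368) = 1.768 pp.

1.77 percentage points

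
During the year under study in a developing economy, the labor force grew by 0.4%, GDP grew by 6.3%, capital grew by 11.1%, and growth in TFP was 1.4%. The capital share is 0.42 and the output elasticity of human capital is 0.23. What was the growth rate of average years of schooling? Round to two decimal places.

0.43%

Labor's share = 1 − 0.42 − 0.23 = 0.35.
gY = gA + 0.42×11.1 + 0.35×0.4 + 0.23×g.
0.23×g = 6.3 − 1.4 − 4.802 = 0.098.
g = 0.098 / 0.23 = 0.4261%.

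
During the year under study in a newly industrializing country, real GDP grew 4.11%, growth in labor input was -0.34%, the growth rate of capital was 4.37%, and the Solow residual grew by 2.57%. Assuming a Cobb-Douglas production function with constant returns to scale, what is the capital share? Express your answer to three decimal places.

α = 0.399

gY = gA + α·gK + (1−α)·gL, so gY − gA − gL = α(gK − gL).
4.11 − 2.57 + 0.34 = α × (4.37 − (-0.34)).
1.88 = 4.71 α, so α = 0.39915.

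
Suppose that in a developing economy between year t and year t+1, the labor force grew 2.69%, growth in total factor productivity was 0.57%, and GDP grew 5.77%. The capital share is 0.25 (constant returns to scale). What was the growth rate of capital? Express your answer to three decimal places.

Labor's share = 1 − 0.25 = 0.75.
gY = gA + 0.75×2.69 + 0.25×g.
0.25×g = 5.77 − 0.57 − 2.0175 = 3.1825.
g = 3.1825 / 0.25 = 12.73%.

12.730%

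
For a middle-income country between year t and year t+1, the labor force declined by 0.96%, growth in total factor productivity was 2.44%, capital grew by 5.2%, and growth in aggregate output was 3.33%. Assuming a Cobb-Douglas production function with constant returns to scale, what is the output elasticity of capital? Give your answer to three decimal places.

gY = gA + α·gK + (1−α)·gL, so gY − gA − gL = α(gK − gL).
3.33 − 2.44 + 0.96 = α × (5.2 − (-0.96)).
1.85 = 6.16 α, so α = 0.30032.

α = 0.300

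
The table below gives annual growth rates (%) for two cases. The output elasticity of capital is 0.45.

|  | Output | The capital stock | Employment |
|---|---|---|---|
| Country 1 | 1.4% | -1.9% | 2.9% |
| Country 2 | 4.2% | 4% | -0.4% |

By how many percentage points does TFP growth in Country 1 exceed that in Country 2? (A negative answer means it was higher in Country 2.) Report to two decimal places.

Labor's share = 1 − 0.45 = 0.55.
Country 1: TFP = 1.4 + 0.855 − 1.595 = 0.66%.
Country 2: TFP = 4.2 − 1.8 + 0.22 = 2.62%.
Difference = 0.66 − (2.62) = -1.96 pp.

-1.96 percentage points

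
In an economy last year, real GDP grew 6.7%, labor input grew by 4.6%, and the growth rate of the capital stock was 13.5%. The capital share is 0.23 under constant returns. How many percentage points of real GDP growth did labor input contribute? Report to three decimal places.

3.542

Labor's share = 1 − 0.23 = 0.77.
Contribution = share × growth = 0.77 × 4.6 = 3.542 pp.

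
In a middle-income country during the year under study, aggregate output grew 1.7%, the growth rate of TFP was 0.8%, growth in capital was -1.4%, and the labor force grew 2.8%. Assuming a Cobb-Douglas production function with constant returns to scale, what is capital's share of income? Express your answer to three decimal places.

gY = gA + α·gK + (1−α)·gL, so gY − gA − gL = α(gK − gL).
1.7 − 0.8 − 2.8 = α × (-1.4 − 2.8).
-1.9 = -4.2 α, so α = 0.45238.

0.452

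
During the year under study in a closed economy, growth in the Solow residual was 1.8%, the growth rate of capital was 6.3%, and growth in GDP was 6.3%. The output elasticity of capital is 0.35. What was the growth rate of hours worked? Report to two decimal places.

Hours worked growth was 3.53%.

Labor's share = 1 − 0.35 = 0.65.
gY = gA + 0.35×6.3 + 0.65×g.
0.65×g = 6.3 − 1.8 − 2.205 = 2.295.
g = 2.295 / 0.65 = 3.5308%.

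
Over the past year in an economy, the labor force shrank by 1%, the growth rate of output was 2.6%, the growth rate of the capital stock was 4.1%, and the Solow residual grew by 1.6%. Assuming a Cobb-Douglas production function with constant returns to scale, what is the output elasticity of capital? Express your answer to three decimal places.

gY = gA + α·gK + (1−α)·gL, so gY − gA − gL = α(gK − gL).
2.6 − 1.6 + 1 = α × (4.1 − (-1)).
2 = 5.1 α, so α = 0.39216.

The output elasticity of capital is 0.392.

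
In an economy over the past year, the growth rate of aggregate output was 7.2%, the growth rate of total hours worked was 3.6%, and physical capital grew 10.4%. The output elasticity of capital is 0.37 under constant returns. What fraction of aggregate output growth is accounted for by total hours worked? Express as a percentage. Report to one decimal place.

31.5%

Labor's share = 1 − 0.37 = 0.63.
Total hours worked contributed 0.63 × 3.6 = 2.268 pp.
Share of growth = 2.268 / 7.2 × 100 = 31.5%.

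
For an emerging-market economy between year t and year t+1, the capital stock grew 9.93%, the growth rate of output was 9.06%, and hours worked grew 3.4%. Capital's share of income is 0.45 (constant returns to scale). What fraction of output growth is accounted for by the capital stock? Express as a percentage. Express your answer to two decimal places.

The capital stock contributed 0.45 × 9.93 = 4.4685 pp.
Share of growth = 4.4685 / 9.06 × 100 = 49.3212%.

The capital stock accounted for 49.32% of growth.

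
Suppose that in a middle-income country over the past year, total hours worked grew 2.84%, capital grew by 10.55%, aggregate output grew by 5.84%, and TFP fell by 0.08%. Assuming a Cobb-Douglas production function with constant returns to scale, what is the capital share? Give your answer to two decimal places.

gY = gA + α·gK + (1−α)·gL, so gY − gA − gL = α(gK − gL).
5.84 + 0.08 − 2.84 = α × (10.55 − 2.84).
3.08 = 7.71 α, so α = 0.3995.

The capital share is 0.40.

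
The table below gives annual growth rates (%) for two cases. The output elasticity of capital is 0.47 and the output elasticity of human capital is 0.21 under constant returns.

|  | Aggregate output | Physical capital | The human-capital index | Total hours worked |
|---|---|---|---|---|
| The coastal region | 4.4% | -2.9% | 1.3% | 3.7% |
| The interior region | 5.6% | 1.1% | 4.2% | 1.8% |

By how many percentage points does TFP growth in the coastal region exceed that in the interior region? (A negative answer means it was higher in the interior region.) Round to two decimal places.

0.68 percentage points

Labor's share = 1 − 0.47 − 0.21 = 0.32.
The coastal region: TFP = 4.4 + 1.363 − 0.273 − 1.184 = 4.306%.
The interior region: TFP = 5.6 − 0.517 − 0.882 − 0.576 = 3.625%.
Difference = 4.306 − (3.625) = 0.681 pp.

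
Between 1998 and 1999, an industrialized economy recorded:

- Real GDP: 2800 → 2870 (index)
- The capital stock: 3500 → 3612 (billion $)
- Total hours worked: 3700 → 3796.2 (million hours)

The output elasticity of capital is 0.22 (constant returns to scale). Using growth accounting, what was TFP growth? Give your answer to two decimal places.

Real GDP growth = (2870 − 2800) / 2800 = 2.5%.
The capital stock growth = (3612 − 3500) / 3500 = 3.2%.
Total hours worked growth = (3796.2 − 3700) / 3700 = 2.6%.
Labor's share = 1 − 0.22 = 0.78.
The capital stock: 0.22 × 3.2 = 0.704 pp.
Total hours worked: 0.78 × 2.6 = 2.028 pp.
TFP growth = 2.5 − 2.732 = -0.232%.

-0.23%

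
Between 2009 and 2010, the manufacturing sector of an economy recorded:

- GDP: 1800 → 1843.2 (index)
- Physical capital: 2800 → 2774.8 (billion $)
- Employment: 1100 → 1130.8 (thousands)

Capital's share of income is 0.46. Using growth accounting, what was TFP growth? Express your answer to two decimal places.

TFP growth was 1.30%.

GDP growth = (1843.2 − 1800) / 1800 = 2.4%.
Physical capital growth = (2774.8 − 2800) / 2800 = -0.9%.
Employment growth = (1130.8 − 1100) / 1100 = 2.8%.
Labor's share = 1 − 0.46 = 0.54.
Physical capital: 0.46 × (-0.9) = -0.414 pp.
Employment: 0.54 × 2.8 = 1.512 pp.
TFP growth = 2.4 − 1.098 = 1.302%.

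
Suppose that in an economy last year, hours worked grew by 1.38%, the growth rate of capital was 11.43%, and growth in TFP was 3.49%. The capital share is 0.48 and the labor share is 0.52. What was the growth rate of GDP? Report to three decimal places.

Labor's share = 1 − 0.48 = 0.52.
Capital: 0.48 × 11.43 = 5.4864 pp.
Hours worked: 0.52 × 1.38 = 0.7176 pp.
Output growth = 3.49 + 6.204 = 9.694%.

9.694%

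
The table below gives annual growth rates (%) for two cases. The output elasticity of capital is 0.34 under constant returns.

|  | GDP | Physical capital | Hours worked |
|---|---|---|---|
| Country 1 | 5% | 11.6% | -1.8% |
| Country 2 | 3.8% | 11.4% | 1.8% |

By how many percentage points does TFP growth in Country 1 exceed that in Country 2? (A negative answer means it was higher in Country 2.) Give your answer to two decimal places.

Labor's share = 1 − 0.34 = 0.66.
Country 1: TFP = 5 − 3.944 + 1.188 = 2.244%.
Country 2: TFP = 3.8 − 3.876 − 1.188 = -1.264%.
Difference = 2.244 − (-1.264) = 3.508 pp.

3.51 percentage points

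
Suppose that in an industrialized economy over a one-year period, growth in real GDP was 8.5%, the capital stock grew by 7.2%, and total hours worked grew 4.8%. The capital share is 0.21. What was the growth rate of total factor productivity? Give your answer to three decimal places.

Labor's share = 1 − 0.21 = 0.79.
The capital stock: 0.21 × 7.2 = 1.512 pp.
Total hours worked: 0.79 × 4.8 = 3.792 pp.
TFP growth = 8.5 − 5.304 = 3.196%.

Total factor productivity grew 3.196%.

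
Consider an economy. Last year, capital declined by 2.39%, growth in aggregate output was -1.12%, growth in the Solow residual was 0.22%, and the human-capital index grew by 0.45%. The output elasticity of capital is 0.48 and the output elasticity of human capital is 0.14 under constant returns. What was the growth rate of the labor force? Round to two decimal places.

-0.67%

Labor's share = 1 − 0.48 − 0.14 = 0.38.
gY = gA + 0.48×(-2.39) + 0.14×0.45 + 0.38×g.
0.38×g = -1.12 − 0.22 + 1.0842 = -0.2558.
g = -0.2558 / 0.38 = -0.6732%.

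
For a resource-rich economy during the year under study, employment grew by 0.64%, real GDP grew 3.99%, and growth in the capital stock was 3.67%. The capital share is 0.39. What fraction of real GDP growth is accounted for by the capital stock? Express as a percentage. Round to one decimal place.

35.9%

The capital stock contributed 0.39 × 3.67 = 1.4313 pp.
Share of growth = 1.4313 / 3.99 × 100 = 35.872%.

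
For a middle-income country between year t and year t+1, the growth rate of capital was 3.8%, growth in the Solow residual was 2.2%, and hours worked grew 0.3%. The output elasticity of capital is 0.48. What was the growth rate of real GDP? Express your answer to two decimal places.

Real GDP growth was 4.18%.

Labor's share = 1 − 0.48 = 0.52.
Capital: 0.48 × 3.8 = 1.824 pp.
Hours worked: 0.52 × 0.3 = 0.156 pp.
Output growth = 2.2 + 1.98 = 4.18%.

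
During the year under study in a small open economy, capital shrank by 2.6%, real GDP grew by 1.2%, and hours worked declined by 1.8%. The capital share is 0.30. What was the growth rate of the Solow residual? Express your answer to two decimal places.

The Solow residual grew 3.24%.

Labor's share = 1 − 0.3 = 0.7.
Capital: 0.3 × (-2.6) = -0.78 pp.
Hours worked: 0.7 × (-1.8) = -1.26 pp.
TFP growth = 1.2 + 2.04 = 3.24%.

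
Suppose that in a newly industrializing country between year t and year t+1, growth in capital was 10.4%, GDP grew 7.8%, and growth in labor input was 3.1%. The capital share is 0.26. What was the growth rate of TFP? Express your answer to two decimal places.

2.80%

Labor's share = 1 − 0.26 = 0.74.
Capital: 0.26 × 10.4 = 2.704 pp.
Labor input: 0.74 × 3.1 = 2.294 pp.
TFP growth = 7.8 − 4.998 = 2.802%.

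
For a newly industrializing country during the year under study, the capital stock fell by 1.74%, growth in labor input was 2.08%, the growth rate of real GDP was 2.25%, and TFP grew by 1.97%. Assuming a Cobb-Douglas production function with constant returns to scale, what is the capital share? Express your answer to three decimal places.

gY = gA + α·gK + (1−α)·gL, so gY − gA − gL = α(gK − gL).
2.25 − 1.97 − 2.08 = α × (-1.74 − 2.08).
-1.8 = -3.82 α, so α = 0.4712.

The capital share is 0.471.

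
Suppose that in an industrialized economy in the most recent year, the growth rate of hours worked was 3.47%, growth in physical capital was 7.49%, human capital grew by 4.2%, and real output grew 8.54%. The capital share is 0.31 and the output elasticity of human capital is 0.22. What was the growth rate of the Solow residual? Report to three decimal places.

Labor's share = 1 − 0.31 − 0.22 = 0.47.
Physical capital: 0.31 × 7.49 = 2.3219 pp.
Human capital: 0.22 × 4.2 = 0.924 pp.
Hours worked: 0.47 × 3.47 = 1.6309 pp.
TFP growth = 8.54 − 4.8768 = 3.6632%.

3.663%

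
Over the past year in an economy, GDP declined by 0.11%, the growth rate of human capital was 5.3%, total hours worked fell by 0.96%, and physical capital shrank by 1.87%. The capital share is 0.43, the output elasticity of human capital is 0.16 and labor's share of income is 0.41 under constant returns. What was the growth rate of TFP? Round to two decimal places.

Labor's share = 1 − 0.43 − 0.16 = 0.41.
Physical capital: 0.43 × (-1.87) = -0.8041 pp.
Human capital: 0.16 × 5.3 = 0.848 pp.
Total hours worked: 0.41 × (-0.96) = -0.3936 pp.
TFP growth = -0.11 + 0.3497 = 0.2397%.

0.24%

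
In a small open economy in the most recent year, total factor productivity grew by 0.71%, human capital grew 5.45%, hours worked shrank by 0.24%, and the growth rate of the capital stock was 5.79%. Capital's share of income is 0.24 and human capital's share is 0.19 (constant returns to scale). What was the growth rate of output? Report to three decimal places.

Labor's share = 1 − 0.24 − 0.19 = 0.57.
The capital stock: 0.24 × 5.79 = 1.3896 pp.
Human capital: 0.19 × 5.45 = 1.0355 pp.
Hours worked: 0.57 × (-0.24) = -0.1368 pp.
Output growth = 0.71 + 2.2883 = 2.9983%.

2.998%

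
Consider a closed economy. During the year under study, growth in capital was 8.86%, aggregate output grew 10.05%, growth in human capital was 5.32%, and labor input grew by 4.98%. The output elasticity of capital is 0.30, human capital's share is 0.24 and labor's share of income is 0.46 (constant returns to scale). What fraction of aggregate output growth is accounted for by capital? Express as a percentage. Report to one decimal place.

26.4%

Capital contributed 0.3 × 8.86 = 2.658 pp.
Share of growth = 2.658 / 10.05 × 100 = 26.448%.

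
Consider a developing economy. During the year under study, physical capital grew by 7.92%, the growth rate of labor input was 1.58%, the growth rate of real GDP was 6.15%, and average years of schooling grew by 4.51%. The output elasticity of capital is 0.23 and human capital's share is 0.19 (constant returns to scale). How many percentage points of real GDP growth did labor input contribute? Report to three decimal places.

0.916 percentage points

Labor's share = 1 − 0.23 − 0.19 = 0.58.
Contribution = share × growth = 0.58 × 1.58 = 0.9164 pp.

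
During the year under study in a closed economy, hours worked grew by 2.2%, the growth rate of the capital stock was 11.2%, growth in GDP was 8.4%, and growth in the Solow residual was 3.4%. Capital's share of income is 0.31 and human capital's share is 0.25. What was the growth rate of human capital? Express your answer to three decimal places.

2.240%

Labor's share = 1 − 0.31 − 0.25 = 0.44.
gY = gA + 0.31×11.2 + 0.44×2.2 + 0.25×g.
0.25×g = 8.4 − 3.4 − 4.44 = 0.56.
g = 0.56 / 0.25 = 2.24%.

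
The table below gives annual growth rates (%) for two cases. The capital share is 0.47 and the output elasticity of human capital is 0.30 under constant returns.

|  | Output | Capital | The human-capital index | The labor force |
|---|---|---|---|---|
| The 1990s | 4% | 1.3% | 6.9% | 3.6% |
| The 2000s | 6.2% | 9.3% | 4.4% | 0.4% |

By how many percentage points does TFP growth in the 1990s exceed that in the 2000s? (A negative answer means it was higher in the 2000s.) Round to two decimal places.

0.07 percentage points

Labor's share = 1 − 0.47 − 0.3 = 0.23.
The 1990s: TFP = 4 − 0.611 − 2.07 − 0.828 = 0.491%.
The 2000s: TFP = 6.2 − 4.371 − 1.32 − 0.092 = 0.417%.
Difference = 0.491 − (0.417) = 0.074 pp.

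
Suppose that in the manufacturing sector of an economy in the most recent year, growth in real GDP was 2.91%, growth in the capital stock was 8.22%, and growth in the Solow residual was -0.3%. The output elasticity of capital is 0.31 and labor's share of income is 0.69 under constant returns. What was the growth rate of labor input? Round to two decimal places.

0.96%

Labor's share = 1 − 0.31 = 0.69.
gY = gA + 0.31×8.22 + 0.69×g.
0.69×g = 2.91 + 0.3 − 2.5482 = 0.6618.
g = 0.6618 / 0.69 = 0.9591%.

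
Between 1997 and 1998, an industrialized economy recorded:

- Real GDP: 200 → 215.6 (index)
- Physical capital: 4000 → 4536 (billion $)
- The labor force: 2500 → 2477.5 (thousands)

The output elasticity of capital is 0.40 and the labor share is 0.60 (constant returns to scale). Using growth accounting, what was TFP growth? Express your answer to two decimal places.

Real GDP growth = (215.6 − 200) / 200 = 7.8%.
Physical capital growth = (4536 − 4000) / 4000 = 13.4%.
The labor force growth = (2477.5 − 2500) / 2500 = -0.9%.
Labor's share = 1 − 0.4 = 0.6.
Physical capital: 0.4 × 13.4 = 5.36 pp.
The labor force: 0.6 × (-0.9) = -0.54 pp.
TFP growth = 7.8 − 4.82 = 2.98%.

TFP growth was 2.98%.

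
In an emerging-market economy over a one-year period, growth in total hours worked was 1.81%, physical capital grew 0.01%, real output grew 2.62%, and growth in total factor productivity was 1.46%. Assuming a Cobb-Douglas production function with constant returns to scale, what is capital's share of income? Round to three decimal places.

α = 0.361

gY = gA + α·gK + (1−α)·gL, so gY − gA − gL = α(gK − gL).
2.62 − 1.46 − 1.81 = α × (0.01 − 1.81).
-0.65 = -1.8 α, so α = 0.36111.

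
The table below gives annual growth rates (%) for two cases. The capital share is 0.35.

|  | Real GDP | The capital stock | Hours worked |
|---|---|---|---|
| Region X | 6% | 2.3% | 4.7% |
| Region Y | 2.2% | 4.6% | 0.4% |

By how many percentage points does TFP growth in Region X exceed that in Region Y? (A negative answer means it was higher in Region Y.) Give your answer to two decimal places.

1.81 percentage points

Labor's share = 1 − 0.35 = 0.65.
Region X: TFP = 6 − 0.805 − 3.055 = 2.14%.
Region Y: TFP = 2.2 − 1.61 − 0.26 = 0.33%.
Difference = 2.14 − (0.33) = 1.81 pp.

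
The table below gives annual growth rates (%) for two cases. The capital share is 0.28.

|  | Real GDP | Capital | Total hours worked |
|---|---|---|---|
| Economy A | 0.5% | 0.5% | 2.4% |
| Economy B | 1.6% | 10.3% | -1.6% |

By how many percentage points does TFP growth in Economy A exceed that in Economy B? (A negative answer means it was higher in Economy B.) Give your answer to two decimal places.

Labor's share = 1 − 0.28 = 0.72.
Economy A: TFP = 0.5 − 0.14 − 1.728 = -1.368%.
Economy B: TFP = 1.6 − 2.884 + 1.152 = -0.132%.
Difference = -1.368 − (-0.132) = -1.236 pp.

-1.24 percentage points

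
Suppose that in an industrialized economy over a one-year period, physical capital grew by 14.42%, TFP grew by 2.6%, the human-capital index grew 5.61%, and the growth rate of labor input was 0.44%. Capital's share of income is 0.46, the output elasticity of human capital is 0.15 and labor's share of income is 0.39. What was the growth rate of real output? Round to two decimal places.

10.25%

Labor's share = 1 − 0.46 − 0.15 = 0.39.
Physical capital: 0.46 × 14.42 = 6.6332 pp.
The human-capital index: 0.15 × 5.61 = 0.8415 pp.
Labor input: 0.39 × 0.44 = 0.1716 pp.
Output growth = 2.6 + 7.6463 = 10.2463%.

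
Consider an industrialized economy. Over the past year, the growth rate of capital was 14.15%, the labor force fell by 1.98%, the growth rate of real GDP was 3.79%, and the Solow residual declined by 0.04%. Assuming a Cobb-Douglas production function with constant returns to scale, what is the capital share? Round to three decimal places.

gY = gA + α·gK + (1−α)·gL, so gY − gA − gL = α(gK − gL).
3.79 + 0.04 + 1.98 = α × (14.15 − (-1.98)).
5.81 = 16.13 α, so α = 0.3602.

α = 0.360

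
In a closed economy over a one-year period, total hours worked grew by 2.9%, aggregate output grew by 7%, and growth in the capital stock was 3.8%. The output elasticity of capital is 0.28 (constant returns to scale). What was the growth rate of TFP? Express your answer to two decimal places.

Labor's share = 1 − 0.28 = 0.72.
The capital stock: 0.28 × 3.8 = 1.064 pp.
Total hours worked: 0.72 × 2.9 = 2.088 pp.
TFP growth = 7 − 3.152 = 3.848%.

TFP growth was 3.85%.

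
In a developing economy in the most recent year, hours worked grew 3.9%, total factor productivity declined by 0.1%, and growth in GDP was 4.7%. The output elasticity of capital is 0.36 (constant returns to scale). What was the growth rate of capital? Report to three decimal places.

Labor's share = 1 − 0.36 = 0.64.
gY = gA + 0.64×3.9 + 0.36×g.
0.36×g = 4.7 + 0.1 − 2.496 = 2.304.
g = 2.304 / 0.36 = 6.4%.

Capital grew 6.400%.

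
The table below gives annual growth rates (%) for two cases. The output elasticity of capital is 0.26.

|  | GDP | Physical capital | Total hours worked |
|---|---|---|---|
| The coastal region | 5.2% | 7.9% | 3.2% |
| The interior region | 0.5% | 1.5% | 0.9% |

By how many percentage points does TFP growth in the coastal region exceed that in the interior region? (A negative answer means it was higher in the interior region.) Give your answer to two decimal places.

1.33 percentage points

Labor's share = 1 − 0.26 = 0.74.
The coastal region: TFP = 5.2 − 2.054 − 2.368 = 0.778%.
The interior region: TFP = 0.5 − 0.39 − 0.666 = -0.556%.
Difference = 0.778 − (-0.556) = 1.334 pp.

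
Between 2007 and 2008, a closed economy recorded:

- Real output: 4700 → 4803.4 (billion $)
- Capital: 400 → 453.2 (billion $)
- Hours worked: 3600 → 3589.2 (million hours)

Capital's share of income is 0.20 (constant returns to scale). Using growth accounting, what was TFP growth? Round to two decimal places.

-0.22%

Real output growth = (4803.4 − 4700) / 4700 = 2.2%.
Capital growth = (453.2 − 400) / 400 = 13.3%.
Hours worked growth = (3589.2 − 3600) / 3600 = -0.3%.
Labor's share = 1 − 0.2 = 0.8.
Capital: 0.2 × 13.3 = 2.66 pp.
Hours worked: 0.8 × (-0.3) = -0.24 pp.
TFP growth = 2.2 − 2.42 = -0.22%.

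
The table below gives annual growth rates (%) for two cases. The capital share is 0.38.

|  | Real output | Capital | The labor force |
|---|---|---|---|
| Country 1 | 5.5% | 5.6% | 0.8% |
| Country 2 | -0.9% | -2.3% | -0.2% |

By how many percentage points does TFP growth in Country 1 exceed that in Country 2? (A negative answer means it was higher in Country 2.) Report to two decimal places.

Labor's share = 1 − 0.38 = 0.62.
Country 1: TFP = 5.5 − 2.128 − 0.496 = 2.876%.
Country 2: TFP = -0.9 + 0.874 + 0.124 = 0.098%.
Difference = 2.876 − (0.098) = 2.778 pp.

2.78 percentage points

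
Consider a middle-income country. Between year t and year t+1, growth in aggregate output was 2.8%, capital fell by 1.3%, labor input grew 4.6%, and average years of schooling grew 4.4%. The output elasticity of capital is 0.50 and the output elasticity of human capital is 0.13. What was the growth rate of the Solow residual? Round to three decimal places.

The Solow residual growth was 1.176%.

Labor's share = 1 − 0.5 − 0.13 = 0.37.
Capital: 0.5 × (-1.3) = -0.65 pp.
Average years of schooling: 0.13 × 4.4 = 0.572 pp.
Labor input: 0.37 × 4.6 = 1.702 pp.
TFP growth = 2.8 − 1.624 = 1.176%.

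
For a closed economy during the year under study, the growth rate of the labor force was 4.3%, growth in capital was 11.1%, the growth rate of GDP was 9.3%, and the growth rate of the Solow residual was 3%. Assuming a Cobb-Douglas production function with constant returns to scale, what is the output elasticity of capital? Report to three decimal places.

α = 0.294

gY = gA + α·gK + (1−α)·gL, so gY − gA − gL = α(gK − gL).
9.3 − 3 − 4.3 = α × (11.1 − 4.3).
2 = 6.8 α, so α = 0.29412.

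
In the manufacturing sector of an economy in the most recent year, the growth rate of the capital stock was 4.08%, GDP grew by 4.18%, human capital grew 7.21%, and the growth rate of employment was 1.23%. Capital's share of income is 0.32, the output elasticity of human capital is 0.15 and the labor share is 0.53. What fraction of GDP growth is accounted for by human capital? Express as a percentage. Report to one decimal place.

25.9%

Human capital contributed 0.15 × 7.21 = 1.0815 pp.
Share of growth = 1.0815 / 4.18 × 100 = 25.873%.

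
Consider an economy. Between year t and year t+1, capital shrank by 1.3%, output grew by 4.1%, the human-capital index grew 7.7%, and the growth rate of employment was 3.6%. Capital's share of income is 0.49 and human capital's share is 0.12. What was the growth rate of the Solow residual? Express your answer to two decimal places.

Labor's share = 1 − 0.49 − 0.12 = 0.39.
Capital: 0.49 × (-1.3) = -0.637 pp.
The human-capital index: 0.12 × 7.7 = 0.924 pp.
Employment: 0.39 × 3.6 = 1.404 pp.
TFP growth = 4.1 − 1.691 = 2.409%.

2.41%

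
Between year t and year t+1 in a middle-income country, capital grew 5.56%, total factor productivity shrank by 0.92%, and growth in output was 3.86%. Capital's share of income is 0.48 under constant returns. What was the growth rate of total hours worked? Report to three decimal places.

4.060%

Labor's share = 1 − 0.48 = 0.52.
gY = gA + 0.48×5.56 + 0.52×g.
0.52×g = 3.86 + 0.92 − 2.6688 = 2.1112.
g = 2.1112 / 0.52 = 4.06%.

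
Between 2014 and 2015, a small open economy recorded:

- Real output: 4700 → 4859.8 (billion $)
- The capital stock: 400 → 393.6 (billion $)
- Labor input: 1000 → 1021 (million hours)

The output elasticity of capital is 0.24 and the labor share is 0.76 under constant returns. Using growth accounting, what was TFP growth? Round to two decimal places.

Real output growth = (4859.8 − 4700) / 4700 = 3.4%.
The capital stock growth = (393.6 − 400) / 400 = -1.6%.
Labor input growth = (1021 − 1000) / 1000 = 2.1%.
Labor's share = 1 − 0.24 = 0.76.
The capital stock: 0.24 × (-1.6) = -0.384 pp.
Labor input: 0.76 × 2.1 = 1.596 pp.
TFP growth = 3.4 − 1.212 = 2.188%.

2.19%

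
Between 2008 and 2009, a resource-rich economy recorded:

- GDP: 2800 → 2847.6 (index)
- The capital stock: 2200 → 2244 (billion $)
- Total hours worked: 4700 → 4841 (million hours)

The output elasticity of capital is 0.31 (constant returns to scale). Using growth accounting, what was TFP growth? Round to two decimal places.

GDP growth = (2847.6 − 2800) / 2800 = 1.7%.
The capital stock growth = (2244 − 2200) / 2200 = 2%.
Total hours worked growth = (4841 − 4700) / 4700 = 3%.
Labor's share = 1 − 0.31 = 0.69.
The capital stock: 0.31 × 2 = 0.62 pp.
Total hours worked: 0.69 × 3 = 2.07 pp.
TFP growth = 1.7 − 2.69 = -0.99%.

-0.99%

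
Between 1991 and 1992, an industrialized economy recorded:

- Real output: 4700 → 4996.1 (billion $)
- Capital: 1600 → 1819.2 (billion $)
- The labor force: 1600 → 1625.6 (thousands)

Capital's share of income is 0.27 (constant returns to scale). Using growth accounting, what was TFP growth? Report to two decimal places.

Real output growth = (4996.1 − 4700) / 4700 = 6.3%.
Capital growth = (1819.2 − 1600) / 1600 = 13.7%.
The labor force growth = (1625.6 − 1600) / 1600 = 1.6%.
Labor's share = 1 − 0.27 = 0.73.
Capital: 0.27 × 13.7 = 3.699 pp.
The labor force: 0.73 × 1.6 = 1.168 pp.
TFP growth = 6.3 − 4.867 = 1.433%.

1.43%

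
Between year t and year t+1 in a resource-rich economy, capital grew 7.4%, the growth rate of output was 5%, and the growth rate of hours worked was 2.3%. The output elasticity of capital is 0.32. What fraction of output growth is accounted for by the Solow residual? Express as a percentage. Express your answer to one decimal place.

21.4%

Labor's share = 1 − 0.32 = 0.68.
Capital: 0.32 × 7.4 = 2.368 pp.
Hours worked: 0.68 × 2.3 = 1.564 pp.
TFP growth = 5 − 3.932 = 1.068%.
TFP share of growth = 1.068 / 5 × 100 = 21.36%.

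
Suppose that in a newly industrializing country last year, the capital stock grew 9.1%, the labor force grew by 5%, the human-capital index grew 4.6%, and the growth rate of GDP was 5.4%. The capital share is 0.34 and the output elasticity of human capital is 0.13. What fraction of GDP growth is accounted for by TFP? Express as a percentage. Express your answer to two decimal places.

Labor's share = 1 − 0.34 − 0.13 = 0.53.
The capital stock: 0.34 × 9.1 = 3.094 pp.
The human-capital index: 0.13 × 4.6 = 0.598 pp.
The labor force: 0.53 × 5 = 2.65 pp.
TFP growth = 5.4 − 6.342 = -0.942%.
TFP share of growth = -0.942 / 5.4 × 100 = -17.4444%.

-17.44%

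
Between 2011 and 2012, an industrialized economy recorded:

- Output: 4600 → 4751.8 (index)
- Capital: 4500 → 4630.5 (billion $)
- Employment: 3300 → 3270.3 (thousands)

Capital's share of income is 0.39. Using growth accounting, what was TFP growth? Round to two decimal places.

TFP grew 2.72%.

Output growth = (4751.8 − 4600) / 4600 = 3.3%.
Capital growth = (4630.5 − 4500) / 4500 = 2.9%.
Employment growth = (3270.3 − 3300) / 3300 = -0.9%.
Labor's share = 1 − 0.39 = 0.61.
Capital: 0.39 × 2.9 = 1.131 pp.
Employment: 0.61 × (-0.9) = -0.549 pp.
TFP growth = 3.3 − 0.582 = 2.718%.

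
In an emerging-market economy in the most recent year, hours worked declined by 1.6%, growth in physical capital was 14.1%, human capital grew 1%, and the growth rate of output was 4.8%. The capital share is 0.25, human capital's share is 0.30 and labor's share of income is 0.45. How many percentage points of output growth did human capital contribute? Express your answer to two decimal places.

0.30 percentage points

Contribution = share × growth = 0.3 × 1 = 0.3 pp.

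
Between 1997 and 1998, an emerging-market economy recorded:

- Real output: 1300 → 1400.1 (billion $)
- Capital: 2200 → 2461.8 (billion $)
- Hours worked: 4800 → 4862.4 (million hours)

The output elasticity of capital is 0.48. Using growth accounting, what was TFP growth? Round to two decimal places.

Real output growth = (1400.1 − 1300) / 1300 = 7.7%.
Capital growth = (2461.8 − 2200) / 2200 = 11.9%.
Hours worked growth = (4862.4 − 4800) / 4800 = 1.3%.
Labor's share = 1 − 0.48 = 0.52.
Capital: 0.48 × 11.9 = 5.712 pp.
Hours worked: 0.52 × 1.3 = 0.676 pp.
TFP growth = 7.7 − 6.388 = 1.312%.

1.31%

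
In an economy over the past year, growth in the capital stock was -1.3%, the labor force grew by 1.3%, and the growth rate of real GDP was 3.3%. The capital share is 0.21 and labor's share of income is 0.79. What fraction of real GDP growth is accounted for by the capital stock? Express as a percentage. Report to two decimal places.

The capital stock contributed 0.21 × (-1.3) = -0.273 pp.
Share of growth = -0.273 / 3.3 × 100 = -8.2727%.

The capital stock accounted for -8.27% of growth.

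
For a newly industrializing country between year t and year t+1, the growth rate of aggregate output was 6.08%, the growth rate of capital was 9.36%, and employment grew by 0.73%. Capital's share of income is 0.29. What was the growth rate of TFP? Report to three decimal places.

TFP growth was 2.847%.

Labor's share = 1 − 0.29 = 0.71.
Capital: 0.29 × 9.36 = 2.7144 pp.
Employment: 0.71 × 0.73 = 0.5183 pp.
TFP growth = 6.08 − 3.2327 = 2.8473%.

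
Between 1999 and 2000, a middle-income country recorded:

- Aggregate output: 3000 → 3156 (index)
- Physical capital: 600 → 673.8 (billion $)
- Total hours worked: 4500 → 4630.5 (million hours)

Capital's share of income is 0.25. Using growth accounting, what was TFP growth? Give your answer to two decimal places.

Aggregate output growth = (3156 − 3000) / 3000 = 5.2%.
Physical capital growth = (673.8 − 600) / 600 = 12.3%.
Total hours worked growth = (4630.5 − 4500) / 4500 = 2.9%.
Labor's share = 1 − 0.25 = 0.75.
Physical capital: 0.25 × 12.3 = 3.075 pp.
Total hours worked: 0.75 × 2.9 = 2.175 pp.
TFP growth = 5.2 − 5.25 = -0.05%.

-0.05%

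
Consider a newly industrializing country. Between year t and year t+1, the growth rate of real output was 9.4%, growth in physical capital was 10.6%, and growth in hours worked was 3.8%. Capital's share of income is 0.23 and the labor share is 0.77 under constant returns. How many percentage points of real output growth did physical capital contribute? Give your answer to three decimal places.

2.438 pp

Contribution = share × growth = 0.23 × 10.6 = 2.438 pp.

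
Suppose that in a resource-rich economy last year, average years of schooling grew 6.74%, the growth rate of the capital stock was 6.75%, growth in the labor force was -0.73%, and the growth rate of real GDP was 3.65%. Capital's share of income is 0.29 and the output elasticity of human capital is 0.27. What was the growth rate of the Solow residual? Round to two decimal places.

Labor's share = 1 − 0.29 − 0.27 = 0.44.
The capital stock: 0.29 × 6.75 = 1.9575 pp.
Average years of schooling: 0.27 × 6.74 = 1.8198 pp.
The labor force: 0.44 × (-0.73) = -0.3212 pp.
TFP growth = 3.65 − 3.4561 = 0.1939%.

0.19%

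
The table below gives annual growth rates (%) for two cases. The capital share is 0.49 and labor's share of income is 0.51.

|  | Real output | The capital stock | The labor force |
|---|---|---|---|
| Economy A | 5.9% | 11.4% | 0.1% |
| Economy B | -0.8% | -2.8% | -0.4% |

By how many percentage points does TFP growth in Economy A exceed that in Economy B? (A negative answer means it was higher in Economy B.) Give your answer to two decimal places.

-0.51 percentage points

Labor's share = 1 − 0.49 = 0.51.
Economy A: TFP = 5.9 − 5.586 − 0.051 = 0.263%.
Economy B: TFP = -0.8 + 1.372 + 0.204 = 0.776%.
Difference = 0.263 − (0.776) = -0.513 pp.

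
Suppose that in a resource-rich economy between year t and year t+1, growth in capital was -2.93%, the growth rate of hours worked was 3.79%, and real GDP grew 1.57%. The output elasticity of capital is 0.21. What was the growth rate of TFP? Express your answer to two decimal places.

-0.81%

Labor's share = 1 − 0.21 = 0.79.
Capital: 0.21 × (-2.93) = -0.6153 pp.
Hours worked: 0.79 × 3.79 = 2.9941 pp.
TFP growth = 1.57 − 2.3788 = -0.8088%.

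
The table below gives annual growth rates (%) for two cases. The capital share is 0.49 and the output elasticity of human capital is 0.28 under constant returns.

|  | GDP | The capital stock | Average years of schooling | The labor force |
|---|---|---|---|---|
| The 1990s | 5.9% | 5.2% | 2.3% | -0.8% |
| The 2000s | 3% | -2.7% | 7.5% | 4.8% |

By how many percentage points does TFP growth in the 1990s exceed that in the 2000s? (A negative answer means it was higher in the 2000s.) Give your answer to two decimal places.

1.77 percentage points

Labor's share = 1 − 0.49 − 0.28 = 0.23.
The 1990s: TFP = 5.9 − 2.548 − 0.644 + 0.184 = 2.892%.
The 2000s: TFP = 3 + 1.323 − 2.1 − 1.104 = 1.119%.
Difference = 2.892 − (1.119) = 1.773 pp.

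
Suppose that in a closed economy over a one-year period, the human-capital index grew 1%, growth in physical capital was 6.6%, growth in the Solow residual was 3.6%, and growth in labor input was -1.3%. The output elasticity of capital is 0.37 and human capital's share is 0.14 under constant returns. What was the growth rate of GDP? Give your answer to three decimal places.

Labor's share = 1 − 0.37 − 0.14 = 0.49.
Physical capital: 0.37 × 6.6 = 2.442 pp.
The human-capital index: 0.14 × 1 = 0.14 pp.
Labor input: 0.49 × (-1.3) = -0.637 pp.
Output growth = 3.6 + 1.945 = 5.545%.

5.545%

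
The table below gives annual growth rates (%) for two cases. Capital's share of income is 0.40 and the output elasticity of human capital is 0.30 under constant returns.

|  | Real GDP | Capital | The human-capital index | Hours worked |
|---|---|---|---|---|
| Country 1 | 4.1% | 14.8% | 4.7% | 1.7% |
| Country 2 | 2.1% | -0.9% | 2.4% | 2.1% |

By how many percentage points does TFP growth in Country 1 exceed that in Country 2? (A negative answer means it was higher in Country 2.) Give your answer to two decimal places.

-4.85 percentage points

Labor's share = 1 − 0.4 − 0.3 = 0.3.
Country 1: TFP = 4.1 − 5.92 − 1.41 − 0.51 = -3.74%.
Country 2: TFP = 2.1 + 0.36 − 0.72 − 0.63 = 1.11%.
Difference = -3.74 − (1.11) = -4.85 pp.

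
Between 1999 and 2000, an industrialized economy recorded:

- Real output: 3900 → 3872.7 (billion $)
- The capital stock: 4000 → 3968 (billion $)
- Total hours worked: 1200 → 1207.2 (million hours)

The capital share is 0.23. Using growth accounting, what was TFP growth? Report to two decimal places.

-0.98%

Real output growth = (3872.7 − 3900) / 3900 = -0.7%.
The capital stock growth = (3968 − 4000) / 4000 = -0.8%.
Total hours worked growth = (1207.2 − 1200) / 1200 = 0.6%.
Labor's share = 1 − 0.23 = 0.77.
The capital stock: 0.23 × (-0.8) = -0.184 pp.
Total hours worked: 0.77 × 0.6 = 0.462 pp.
TFP growth = -0.7 − 0.278 = -0.978%.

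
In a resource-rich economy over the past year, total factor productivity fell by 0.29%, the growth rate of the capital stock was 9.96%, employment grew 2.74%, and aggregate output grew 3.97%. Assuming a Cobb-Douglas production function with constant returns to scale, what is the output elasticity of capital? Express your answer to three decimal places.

α = 0.211

gY = gA + α·gK + (1−α)·gL, so gY − gA − gL = α(gK − gL).
3.97 + 0.29 − 2.74 = α × (9.96 − 2.74).
1.52 = 7.22 α, so α = 0.21053.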